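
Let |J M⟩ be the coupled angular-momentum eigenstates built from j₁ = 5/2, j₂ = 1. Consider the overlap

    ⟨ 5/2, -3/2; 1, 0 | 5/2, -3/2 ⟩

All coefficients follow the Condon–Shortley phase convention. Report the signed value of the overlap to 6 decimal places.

j₁+j₂−J=1  J+j₁−j₂=4  J−j₁+j₂=1  j₁+j₂+J+1=7
(j₁±m₁, j₂±m₂, J±M) = (1,4,1,1,1,4)
P² = 576/35
sum k=0..1:
  [0] +1/24 = 1/24
  [1] −1/6 = -1/6
S = -1/8
C² = P²·S² = 9/35 ; C = -0.507093

-0.507093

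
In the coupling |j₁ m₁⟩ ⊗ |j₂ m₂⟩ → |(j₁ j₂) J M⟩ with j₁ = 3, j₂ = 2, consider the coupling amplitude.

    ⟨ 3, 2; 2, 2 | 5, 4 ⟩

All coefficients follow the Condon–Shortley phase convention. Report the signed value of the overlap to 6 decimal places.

j₁+j₂−J=0  J+j₁−j₂=6  J−j₁+j₂=4  j₁+j₂+J+1=11
(j₁±m₁, j₂±m₂, J±M) = (5,1,4,0,9,1)
P² = 4976640
sum k=0..0:
  [0] +1/2880 = 1/2880
S = 1/2880
C² = P²·S² = 3/5 ; C = +0.774597

+0.774597  (= +√(3/5))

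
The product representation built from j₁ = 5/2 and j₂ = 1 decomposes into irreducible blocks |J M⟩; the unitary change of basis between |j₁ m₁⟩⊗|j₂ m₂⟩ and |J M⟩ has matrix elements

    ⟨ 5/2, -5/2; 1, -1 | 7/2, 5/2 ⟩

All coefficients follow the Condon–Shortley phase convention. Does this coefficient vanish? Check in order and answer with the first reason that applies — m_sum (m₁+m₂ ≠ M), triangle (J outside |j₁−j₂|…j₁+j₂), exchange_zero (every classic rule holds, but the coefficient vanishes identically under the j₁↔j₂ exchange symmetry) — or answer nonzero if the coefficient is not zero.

m-sum: m₁+m₂ = -5/2+(-1) = -7/2, M = 5/2  ✗ ⇒ coefficient is 0

m_sum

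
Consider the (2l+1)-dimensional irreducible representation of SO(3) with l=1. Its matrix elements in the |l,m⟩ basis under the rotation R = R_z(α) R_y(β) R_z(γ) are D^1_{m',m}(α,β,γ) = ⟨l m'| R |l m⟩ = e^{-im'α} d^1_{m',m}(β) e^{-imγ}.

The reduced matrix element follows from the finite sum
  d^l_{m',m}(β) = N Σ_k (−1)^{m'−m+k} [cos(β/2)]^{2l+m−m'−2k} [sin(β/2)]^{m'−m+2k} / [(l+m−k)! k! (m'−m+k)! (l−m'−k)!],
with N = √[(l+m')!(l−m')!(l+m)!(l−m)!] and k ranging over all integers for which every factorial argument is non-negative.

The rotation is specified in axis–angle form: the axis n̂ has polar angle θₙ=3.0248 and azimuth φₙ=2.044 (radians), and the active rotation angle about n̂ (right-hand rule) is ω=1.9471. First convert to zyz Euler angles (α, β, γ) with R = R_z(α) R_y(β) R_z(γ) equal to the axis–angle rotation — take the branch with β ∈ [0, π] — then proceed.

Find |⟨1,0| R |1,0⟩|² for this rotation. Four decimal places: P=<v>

Axis–angle → zyz. n̂ = (sinθₙcosφₙ, sinθₙsinφₙ, cosθₙ) = (-0.053106, +0.103722, -0.993187), ω = 1.9471.
R = I cosω + sinω [n̂]ₓ + (1−cosω) n̂n̂ᵀ gives
  R = [-0.363629, +0.916161, +0.168592; -0.931226, -0.352773, -0.091482; -0.024338, -0.190263, +0.981431]
β = atan2(√(R₁₃²+R₂₃²), R₃₃) = 0.193009; α = atan2(R₂₃, R₁₃) mod 2π = 5.786022; γ = atan2(R₃₂, −R₃₁) mod 2π = 4.839614
D^1_{0,0}(5.7860,0.1930,4.8396) = e^{-i·0·5.7860}·d^1_{0,0}(0.1930)·e^{-i·0·4.8396}. Compute d first:
c=cos(0.193009/2)=0.995347, s=sin(0.193009/2)=0.096355; N=√[1·1·1·1]=1.000000
The bounds max(0,m−m')=0 and min(l+m,l−m')=1 give 2 terms
  k=0: (−1)^0·1.0000/(1)·0.9953^2·0.0964^0 = +0.990716
  k=1: (−1)^1·1.0000/(1)·0.9953^0·0.0964^2 = -0.009284
d^1_{0,0}(0.1930) = +0.990716 -0.009284 = +0.981431
|D^1_{0,0}|² = |d^1_{0,0}(β)|² = (+0.981431)² = 0.963208 (the z-rotation phases have unit modulus)

P=0.9632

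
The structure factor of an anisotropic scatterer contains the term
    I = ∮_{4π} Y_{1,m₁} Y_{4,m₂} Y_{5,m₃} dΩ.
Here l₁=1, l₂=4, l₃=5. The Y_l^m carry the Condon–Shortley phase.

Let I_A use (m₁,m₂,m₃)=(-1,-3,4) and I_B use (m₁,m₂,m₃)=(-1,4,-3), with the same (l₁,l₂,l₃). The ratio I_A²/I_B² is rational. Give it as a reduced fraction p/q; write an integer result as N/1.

Same 1,4,5: normalisation and zero-m 3j drop out of the ratio.
A: Δ: 0! 2! 8! / 11! → 1/495; sum: t=0:+1/10080 = 1/10080; 3j²(1 4 5; -1 -3 4) = Δ·Π!·Σ² = 4/55  (sign -1)
B: Δ: 0! 2! 8! / 11! → 1/495; sum: t=0:+1/80640 = 1/80640; 3j²(1 4 5; -1 4 -3) = Δ·Π!·Σ² = 1/495  (sign +1)
I_A²/I_B² = (4/55)/(1/495) = 36/1

36/1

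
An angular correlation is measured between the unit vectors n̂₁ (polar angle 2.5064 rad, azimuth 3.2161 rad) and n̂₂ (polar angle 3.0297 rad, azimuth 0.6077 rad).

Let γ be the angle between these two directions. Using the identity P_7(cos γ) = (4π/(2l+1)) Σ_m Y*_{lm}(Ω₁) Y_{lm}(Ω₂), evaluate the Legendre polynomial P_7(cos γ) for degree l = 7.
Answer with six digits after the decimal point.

-0.005343

Term-by-term m-sum for l=7 (normalisation 4π/15 = 0.837758):
  m=-7: Y*=-0.011224-0.006449i  Y=-0.000000+0.000000i  product +0.000000-0.000000i
  m=-6: Y*=-0.059252-0.028407i  Y=+0.000003-0.000002i  product -0.000000+0.000000i
  m=-5: Y*=-0.186559-0.072904i  Y=-0.000075-0.000008i  product +0.000013+0.000007i
  m=-4: Y*=-0.379553-0.116590i  Y=+0.000845+0.000728i  product -0.000236-0.000375i
  m=-3: Y*=-0.456834-0.103848i  Y=-0.002971-0.011526i  product +0.000160+0.005574i
  m=-2: Y*=-0.164992-0.024770i  Y=-0.030912+0.083286i  product +0.007163-0.012976i
  m=-1: Y*=+0.326687+0.024386i  Y=+0.343914-0.239192i  product +0.118185-0.069754i
  m=+0: Y*=+0.282616-0.000000i  Y=-0.909183+0.000000i  product -0.256950+0.000000i
  m=+1: Y*=-0.326687+0.024386i  Y=-0.343914-0.239192i  product +0.118185+0.069754i
  m=+2: Y*=-0.164992+0.024770i  Y=-0.030912-0.083286i  product +0.007163+0.012976i
  m=+3: Y*=+0.456834-0.103848i  Y=+0.002971-0.011526i  product +0.000160-0.005574i
  m=+4: Y*=-0.379553+0.116590i  Y=+0.000845-0.000728i  product -0.000236+0.000375i
  m=+5: Y*=+0.186559-0.072904i  Y=+0.000075-0.000008i  product +0.000013-0.000007i
  m=+6: Y*=-0.059252+0.028407i  Y=+0.000003+0.000002i  product -0.000000-0.000000i
  m=+7: Y*=+0.011224-0.006449i  Y=+0.000000+0.000000i  product +0.000000+0.000000i
Σ over m = -0.006378-0.000000i; ×(4π/15) → -0.005343-0.000000i. Real part: -0.005343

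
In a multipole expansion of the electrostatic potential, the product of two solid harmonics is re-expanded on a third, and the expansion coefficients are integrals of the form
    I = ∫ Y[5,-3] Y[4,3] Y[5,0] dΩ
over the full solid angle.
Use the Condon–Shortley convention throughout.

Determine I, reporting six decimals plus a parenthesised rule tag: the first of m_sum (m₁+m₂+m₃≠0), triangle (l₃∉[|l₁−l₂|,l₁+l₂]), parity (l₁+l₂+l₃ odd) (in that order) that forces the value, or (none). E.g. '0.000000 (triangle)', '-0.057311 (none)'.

0.130198 (none)

Checks pass: Σm=0; 14 even; l₃=5∈[1,9].
(2·5+1)(2·4+1)(2·5+1) = 1089
Δ: 4! 6! 4! / 15! → 1/3153150
sum: t=0:+1/69120 t=1:−1/1728 t=2:+1/576 t=3:−1/1728 t=4:+1/69120 = 7/11520
3j²(5 4 5; 0 0 0) = Δ·Π!·Σ² = 2/143  (sign -1)
sum: t=3:−1/17280 t=4:+1/6912 = 1/11520
3j²(5 4 5; -3 3 0) = Δ·Π!·Σ² = 2/143  (sign -1)
combine: 4πI² = 1089·2/143·2/143 = 36/169
take √, sign +1: I = 0.13019760
No selection rule forces the value: the integral is nonzero (none).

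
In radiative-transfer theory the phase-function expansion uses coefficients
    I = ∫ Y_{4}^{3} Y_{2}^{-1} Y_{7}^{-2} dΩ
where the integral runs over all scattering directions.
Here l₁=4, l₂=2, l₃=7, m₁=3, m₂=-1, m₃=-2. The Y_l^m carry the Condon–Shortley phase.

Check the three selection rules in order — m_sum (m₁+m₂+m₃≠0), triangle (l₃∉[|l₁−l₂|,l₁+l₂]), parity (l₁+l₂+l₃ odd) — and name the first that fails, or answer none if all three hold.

triangle

m₁+m₂+m₃ = 3 − 1 − 2 = 0  ✓
triangle: need |l₁−l₂| ≤ l₃ ≤ l₁+l₂ = [2,6]; l₃=7 is outside  ✗
parity: l₁+l₂+l₃ = 13 is odd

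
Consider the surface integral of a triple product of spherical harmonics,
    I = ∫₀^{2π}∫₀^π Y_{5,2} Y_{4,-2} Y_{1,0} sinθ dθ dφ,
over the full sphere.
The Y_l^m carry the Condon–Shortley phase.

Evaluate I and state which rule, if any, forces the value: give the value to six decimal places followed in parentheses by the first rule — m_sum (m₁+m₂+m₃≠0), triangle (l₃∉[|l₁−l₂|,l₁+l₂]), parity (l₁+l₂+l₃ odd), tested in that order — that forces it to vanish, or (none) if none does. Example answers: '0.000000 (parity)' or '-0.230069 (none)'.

0.225034 (none)

Rules hold: Σm=0, L=10 even, 1≤1≤9.
N = 11·9·3 = 297
Δ = 8!·2!·0!/11! = 1/495
Racah Σ t=4..4: t=4:+1/576 = 1/576
⇒ 3j(5 4 1; 0 0 0)² = 5/99, sgn -1
Racah Σ t=2..2: t=2:+1/1440 = 1/1440
⇒ 3j(5 4 1; 2 -2 0)² = 7/165, sgn -1
4πI² = N·(3j₀)²·(3jₘ)² = 7/11
I = +1·√(0.636364/4π) = 0.22503380
No selection rule forces the value: the integral is nonzero (none).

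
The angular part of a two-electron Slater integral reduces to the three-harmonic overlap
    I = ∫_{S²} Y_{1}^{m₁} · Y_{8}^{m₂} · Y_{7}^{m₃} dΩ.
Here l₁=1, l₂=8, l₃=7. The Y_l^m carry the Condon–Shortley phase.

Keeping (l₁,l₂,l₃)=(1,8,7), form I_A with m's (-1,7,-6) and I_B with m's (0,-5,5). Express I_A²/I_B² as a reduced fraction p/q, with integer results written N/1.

Shared (l₁,l₂,l₃)=(1,8,7): N and (l;000)² cancel in I_A²/I_B².
A: Δ = 2!·0!·14!/17! = 1/2040; Racah Σ t=2..2: t=2:+1/12454041600 = 1/12454041600; ⇒ 3j(1 8 7; -1 7 -6)² = 7/136, sgn -1
B: Δ = 2!·0!·14!/17! = 1/2040; Racah Σ t=1..1: t=1:−1/958003200 = -1/958003200; ⇒ 3j(1 8 7; 0 -5 5)² = 13/680, sgn -1
I_A²/I_B² = (7/136)/(13/680) = 35/13

35/13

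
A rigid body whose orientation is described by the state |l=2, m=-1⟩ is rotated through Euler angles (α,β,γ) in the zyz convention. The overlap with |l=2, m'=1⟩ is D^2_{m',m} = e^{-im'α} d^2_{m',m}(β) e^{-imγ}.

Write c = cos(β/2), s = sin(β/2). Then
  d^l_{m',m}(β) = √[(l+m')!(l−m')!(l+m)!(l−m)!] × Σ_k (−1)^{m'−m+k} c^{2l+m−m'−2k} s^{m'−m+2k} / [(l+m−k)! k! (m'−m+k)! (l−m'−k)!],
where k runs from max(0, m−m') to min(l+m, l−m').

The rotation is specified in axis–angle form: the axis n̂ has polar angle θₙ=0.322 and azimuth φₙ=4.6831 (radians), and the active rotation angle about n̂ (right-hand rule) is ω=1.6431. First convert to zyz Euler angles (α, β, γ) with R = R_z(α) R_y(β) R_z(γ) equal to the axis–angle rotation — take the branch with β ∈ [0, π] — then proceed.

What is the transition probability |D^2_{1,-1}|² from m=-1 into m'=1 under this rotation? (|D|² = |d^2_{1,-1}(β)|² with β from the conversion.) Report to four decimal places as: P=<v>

Axis–angle → zyz. n̂ = (sinθₙcosφₙ, sinθₙsinφₙ, cosθₙ) = (-0.009268, -0.316329, +0.948604), ω = 1.6431.
R = I cosω + sinω [n̂]ₓ + (1−cosω) n̂n̂ᵀ gives
  R = [-0.072149, -0.942983, -0.324929; +0.949269, +0.035052, -0.312505; +0.306076, -0.330991, +0.892615]
β = atan2(√(R₁₃²+R₂₃²), R₃₃) = 0.467683; α = atan2(R₂₃, R₁₃) mod 2π = 3.907503; γ = atan2(R₃₂, −R₃₁) mod 2π = 3.966081
D^2_{1,-1}(3.9075,0.4677,3.9661) = e^{-i·1·3.9075}·d^2_{1,-1}(0.4677)·e^{-i·-1·3.9661}. Compute d first:
With c≡cos(β/2)=0.972783 and s≡sin(β/2)=0.231716, N=[6·1·1·6]^{1/2}=6.000000
k: max(0,(-1)−(1))=0 … min(2+(-1),2−(1))=1
  k=0: (−1)^2·6.0000/(2)·0.9728^2·0.2317^2 = +0.152428
  k=1: (−1)^3·6.0000/(6)·0.9728^0·0.2317^4 = -0.002883
d^2_{1,-1}(0.4677) = +0.152428 -0.002883 = +0.149545
|D^2_{1,-1}|² = |d^2_{1,-1}(β)|² = (+0.149545)² = 0.022364 (the z-rotation phases have unit modulus)

P=0.0224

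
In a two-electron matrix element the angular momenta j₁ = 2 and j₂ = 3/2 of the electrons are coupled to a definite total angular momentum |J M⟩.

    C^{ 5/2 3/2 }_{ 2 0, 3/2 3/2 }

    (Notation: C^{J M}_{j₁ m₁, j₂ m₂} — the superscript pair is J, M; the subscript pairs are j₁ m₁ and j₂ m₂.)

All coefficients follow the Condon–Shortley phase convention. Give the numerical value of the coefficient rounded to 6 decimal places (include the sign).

triangle: 1!*3!*2!/7! = 12/5040
(j±m)!: 2!*2!*3!*0!*4!*1! = 576
prefactor² = (2J+1)*Δ*N² = 288/35
  k=1: −1/(1!*0!*1!*2!*2!*0!) = -1/4
Σ = -1/4  ⇒  CG² = 288/35*(-1/4)² = 18/35
CG = −√(18/35) = -0.717137

-0.717137  (= −√(18/35))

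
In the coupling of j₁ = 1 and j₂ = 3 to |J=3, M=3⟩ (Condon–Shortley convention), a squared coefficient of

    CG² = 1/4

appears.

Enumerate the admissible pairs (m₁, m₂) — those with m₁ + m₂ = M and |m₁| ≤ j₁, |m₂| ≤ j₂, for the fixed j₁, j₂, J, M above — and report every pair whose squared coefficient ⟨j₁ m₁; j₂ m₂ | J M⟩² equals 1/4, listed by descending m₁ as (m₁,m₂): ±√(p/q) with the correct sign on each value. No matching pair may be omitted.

Admissible pairs with m₁+m₂ = M = 3: (0,3), (1,2)
  (m₁,m₂)=(1,2): CG² = 1/4, CG = +√(1/4)   ← matches the target
  (m₁,m₂)=(0,3): CG² = 3/4, CG = −√(3/4)
Pairs with CG² = 1/4: (1,2): +√(1/4)

(1,2): +√(1/4)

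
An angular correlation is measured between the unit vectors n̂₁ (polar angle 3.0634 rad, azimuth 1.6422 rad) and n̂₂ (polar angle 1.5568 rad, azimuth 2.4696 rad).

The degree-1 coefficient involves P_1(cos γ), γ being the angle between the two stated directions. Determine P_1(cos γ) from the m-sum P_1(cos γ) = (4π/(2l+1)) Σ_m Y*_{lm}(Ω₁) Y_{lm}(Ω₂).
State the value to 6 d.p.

0.038908

Summing Y*_{l m}(θ₁,φ₁)·Y_{l m}(θ₂,φ₂) over m ∈ [−1, 1]; prefactor 4π/(2·1+1) = 4.188790:
  m=-1: Y*=(-0.001925, 0.026919)  Y=(-0.270351, -0.215065)  product (0.006310, -0.006863)
  m=+0: Y*=(-0.487110, -0.000000)  Y=(0.006838, 0.000000)  product (-0.003331, -0.000000)
  m=+1: Y*=(0.001925, 0.026919)  Y=(0.270351, -0.215065)  product (0.006310, 0.006863)
Total Σ_m = (0.009289, 0.000000). Multiply by 4.188790: (0.038908, 0.000000). P_1(cos γ) = 0.038908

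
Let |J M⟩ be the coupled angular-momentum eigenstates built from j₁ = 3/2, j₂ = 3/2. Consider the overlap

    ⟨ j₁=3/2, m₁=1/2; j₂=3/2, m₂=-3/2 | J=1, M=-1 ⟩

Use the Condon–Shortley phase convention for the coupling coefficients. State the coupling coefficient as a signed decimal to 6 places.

√[3·2!1!1!/5! · 2!1!0!3!0!2!] = √(6/5)
  +(−1)^0/∏(0,2,1,0,0,1)! = 1/2  (running 1/2)
⟨..|..⟩ = √(6/5)·(1/2) = +0.547723

+√(3/10) ≈ +0.547723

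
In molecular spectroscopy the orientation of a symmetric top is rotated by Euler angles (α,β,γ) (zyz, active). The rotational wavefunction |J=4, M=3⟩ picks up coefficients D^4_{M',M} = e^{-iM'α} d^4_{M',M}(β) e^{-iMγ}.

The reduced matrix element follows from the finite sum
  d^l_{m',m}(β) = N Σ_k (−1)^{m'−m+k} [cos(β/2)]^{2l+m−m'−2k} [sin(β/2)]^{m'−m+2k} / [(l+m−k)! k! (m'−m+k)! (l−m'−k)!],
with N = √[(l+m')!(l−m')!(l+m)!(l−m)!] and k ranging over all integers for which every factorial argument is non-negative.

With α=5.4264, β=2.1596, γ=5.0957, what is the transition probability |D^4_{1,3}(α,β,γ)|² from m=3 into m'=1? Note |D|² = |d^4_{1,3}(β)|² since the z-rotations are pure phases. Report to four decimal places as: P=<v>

D^4_{1,3}(5.4264,2.1596,5.0957) = e^{-i·1·5.4264}·d^4_{1,3}(2.1596)·e^{-i·3·5.0957}. Compute d first:
Half-angle: c=0.471505, s=0.881864. N=√(120·6·5040·1)=1904.940944
k: max(0,(3)−(1))=2 … min(4+(3),4−(1))=3
  k=2: (−1)^0·1904.9409/(240)·0.4715^6·0.8819^2 = +0.067825
  k=3: (−1)^1·1904.9409/(144)·0.4715^4·0.8819^4 = -0.395429
d^4_{1,3}(2.1596) = +0.067825 -0.395429 = -0.327604
|D^4_{1,3}|² = |d^4_{1,3}(β)|² = (-0.327604)² = 0.107325 (the z-rotation phases have unit modulus)

P=0.1073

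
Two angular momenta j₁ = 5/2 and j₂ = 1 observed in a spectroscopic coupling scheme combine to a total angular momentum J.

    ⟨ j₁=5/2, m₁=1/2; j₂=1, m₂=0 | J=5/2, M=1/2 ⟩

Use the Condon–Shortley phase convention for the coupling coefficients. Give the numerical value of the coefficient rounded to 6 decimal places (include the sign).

triangle: 1!*4!*1!/7! = 24/5040
(j±m)!: 3!*2!*1!*1!*3!*2! = 144
prefactor² = (2J+1)*Δ*N² = 144/35
  k=0: +1/(0!*1!*2!*1!*2!*0!) = 1/4
  k=1: −1/(1!*0!*1!*0!*3!*1!) = -1/6
Σ = 1/12  ⇒  CG² = 144/35*(1/12)² = 1/35
CG = +√(1/35) = +0.169031

+√(1/35) ≈ +0.169031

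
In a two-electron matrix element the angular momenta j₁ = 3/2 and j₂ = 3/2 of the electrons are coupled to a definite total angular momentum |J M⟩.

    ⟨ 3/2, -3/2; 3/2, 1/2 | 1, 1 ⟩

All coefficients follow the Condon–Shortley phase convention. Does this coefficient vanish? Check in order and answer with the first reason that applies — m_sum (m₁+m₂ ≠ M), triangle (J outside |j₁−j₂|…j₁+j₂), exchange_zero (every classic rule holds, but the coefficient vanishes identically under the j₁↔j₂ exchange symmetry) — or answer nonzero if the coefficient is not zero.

m_sum

m-sum: m₁+m₂ = -3/2+1/2 = -1, M = 1  ✗ ⇒ coefficient is 0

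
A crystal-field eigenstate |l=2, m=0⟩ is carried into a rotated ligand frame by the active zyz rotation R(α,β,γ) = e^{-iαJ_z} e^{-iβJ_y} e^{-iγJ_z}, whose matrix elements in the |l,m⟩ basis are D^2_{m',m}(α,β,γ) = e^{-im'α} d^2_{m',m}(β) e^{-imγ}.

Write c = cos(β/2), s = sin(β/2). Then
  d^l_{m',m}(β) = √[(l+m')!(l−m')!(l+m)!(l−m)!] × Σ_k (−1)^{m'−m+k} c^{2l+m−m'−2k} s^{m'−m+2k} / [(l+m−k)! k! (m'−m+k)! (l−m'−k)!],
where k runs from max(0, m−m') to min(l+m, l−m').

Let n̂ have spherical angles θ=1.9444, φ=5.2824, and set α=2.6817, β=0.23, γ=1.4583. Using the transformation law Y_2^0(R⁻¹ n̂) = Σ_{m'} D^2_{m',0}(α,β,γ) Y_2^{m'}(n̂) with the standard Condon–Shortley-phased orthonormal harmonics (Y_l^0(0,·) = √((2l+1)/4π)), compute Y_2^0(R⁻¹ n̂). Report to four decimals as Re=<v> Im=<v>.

Need the full column D^2_{m',0} for m'=−2..2 at α=2.6817, β=0.2300, γ=1.4583.
cos(β/2)=0.993395, sin(β/2)=0.114747
d^2_{-2,0}: single k=2 term ⇒ +0.031827;  D = +0.019287-0.025318i
d^2_{-1,0}: k∈[1..2] ⇒ +0.275538 -0.003676 = +0.271862;  D = -0.243615+0.120666i
d^2_{0,0}: k∈[0..2] ⇒ +0.973840 -0.051974 +0.000173 = +0.922039;  D = +0.922039+0.000000i
d^2_{1,0}: k∈[0..1] ⇒ -0.275538 +0.003676 = -0.271862;  D = +0.243615+0.120666i
d^2_{2,0}: single k=0 term ⇒ +0.031827;  D = +0.019287+0.025318i
Y_2^{m'}(θ=1.9444,φ=5.2824) and Σ D·Y over m':
  (+0.0193-0.0253i)·(-0.1398+0.3042i)  (-0.2436+0.1207i)·(-0.1417-0.2210i)  (+0.9220+0.0000i)·(-0.1894+0.0000i)  (+0.2436+0.1207i)·(+0.1417-0.2210i)  (+0.0193+0.0253i)·(-0.1398-0.3042i)
Y_2^0(R⁻¹ n̂) = -0.042225+0.000000i

Re=-0.0422 Im=0.0000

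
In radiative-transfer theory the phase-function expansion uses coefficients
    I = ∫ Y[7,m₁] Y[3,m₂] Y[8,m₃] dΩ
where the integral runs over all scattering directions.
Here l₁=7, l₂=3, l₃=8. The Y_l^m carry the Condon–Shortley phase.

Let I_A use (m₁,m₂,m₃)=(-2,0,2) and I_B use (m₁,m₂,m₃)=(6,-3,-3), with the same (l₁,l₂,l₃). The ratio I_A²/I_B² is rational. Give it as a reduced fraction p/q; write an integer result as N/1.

l's match ⇒ only the (l;m) 3-j factors differ between A and B.
A: triangle coeff Δ(7,3,8) = 1/5290740; Σ_t [0,2]: t=0:+1/26127360 t=1:−1/3870720 t=2:+1/7257600 = -43/522547200; (3j)²=1849/352716 [(7 3 8; -2 0 2)], sign=-1
B: triangle coeff Δ(7,3,8) = 1/5290740; Σ_t [0,0]: t=0:+1/1916006400 = 1/1916006400; (3j)²=5/4522 [(7 3 8; 6 -3 -3)], sign=-1
I_A²/I_B² = (1849/352716)/(5/4522) = 1849/390

1849/390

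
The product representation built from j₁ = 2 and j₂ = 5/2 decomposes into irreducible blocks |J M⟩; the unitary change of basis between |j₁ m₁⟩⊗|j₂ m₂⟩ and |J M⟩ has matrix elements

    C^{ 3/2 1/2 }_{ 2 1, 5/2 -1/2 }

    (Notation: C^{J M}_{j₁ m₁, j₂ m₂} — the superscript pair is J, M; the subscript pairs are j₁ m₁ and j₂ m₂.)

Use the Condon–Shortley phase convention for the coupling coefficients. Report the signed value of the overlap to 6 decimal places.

−√(5/21) ≈ -0.487950

√[4·3!1!2!/7! · 3!1!2!3!2!1!] = √(48/35)
  +(−1)^0/∏(0,3,1,2,0,0)! = 1/12  (running 1/12)
  +(−1)^1/∏(1,2,0,1,1,1)! = -1/2  (running -5/12)
⟨..|..⟩ = √(48/35)·(-5/12) = -0.487950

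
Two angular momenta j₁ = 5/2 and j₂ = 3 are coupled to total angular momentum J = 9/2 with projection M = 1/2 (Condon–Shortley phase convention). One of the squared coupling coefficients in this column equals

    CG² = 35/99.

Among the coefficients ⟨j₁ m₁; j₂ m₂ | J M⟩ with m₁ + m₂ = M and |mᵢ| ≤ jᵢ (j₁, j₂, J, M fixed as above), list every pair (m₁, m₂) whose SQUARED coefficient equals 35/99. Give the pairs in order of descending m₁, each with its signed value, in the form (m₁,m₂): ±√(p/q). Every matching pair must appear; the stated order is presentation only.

(3/2,-1): +√(35/99)

Admissible pairs with m₁+m₂ = M = 1/2: (-5/2,3), (-3/2,2), (-1/2,1), (1/2,0), (3/2,-1), (5/2,-2)
  (m₁,m₂)=(5/2,-2): CG² = 125/1386, CG = +√(125/1386)
  (m₁,m₂)=(3/2,-1): CG² = 35/99, CG = +√(35/99)   ← matches the target
  (m₁,m₂)=(1/2,0): CG² = 10/231, CG = +√(10/231)
  (m₁,m₂)=(-1/2,1): CG² = 160/693, CG = −√(160/693)
  (m₁,m₂)=(-3/2,2): CG² = 361/1386, CG = −√(361/1386)
  (m₁,m₂)=(-5/2,3): CG² = 5/231, CG = −√(5/231)
Pairs with CG² = 35/99: (3/2,-1): +√(35/99)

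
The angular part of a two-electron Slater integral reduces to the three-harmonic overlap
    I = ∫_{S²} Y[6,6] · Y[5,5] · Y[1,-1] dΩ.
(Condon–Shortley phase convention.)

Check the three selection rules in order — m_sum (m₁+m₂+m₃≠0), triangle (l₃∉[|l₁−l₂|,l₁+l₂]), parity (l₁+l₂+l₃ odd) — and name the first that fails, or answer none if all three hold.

Σmᵢ = 10  ✗
l₃∈[|l₁−l₂|,l₁+l₂]=[1,11], have l₃=1
Σlᵢ = 12 ⇒ even

m_sum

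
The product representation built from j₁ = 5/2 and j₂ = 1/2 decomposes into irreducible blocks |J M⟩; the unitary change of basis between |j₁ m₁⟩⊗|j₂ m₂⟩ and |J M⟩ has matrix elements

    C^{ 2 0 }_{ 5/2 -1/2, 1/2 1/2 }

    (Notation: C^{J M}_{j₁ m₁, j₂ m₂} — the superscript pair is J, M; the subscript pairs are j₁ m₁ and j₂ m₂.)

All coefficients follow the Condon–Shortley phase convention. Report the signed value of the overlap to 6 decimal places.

−√(1/2) = -0.707107

√[5·1!4!0!/6! · 2!3!1!0!2!2!] = √(8)
  +(−1)^1/∏(1,0,2,0,2,0)! = -1/4  (running -1/4)
⟨..|..⟩ = √(8)·(-1/4) = -0.707107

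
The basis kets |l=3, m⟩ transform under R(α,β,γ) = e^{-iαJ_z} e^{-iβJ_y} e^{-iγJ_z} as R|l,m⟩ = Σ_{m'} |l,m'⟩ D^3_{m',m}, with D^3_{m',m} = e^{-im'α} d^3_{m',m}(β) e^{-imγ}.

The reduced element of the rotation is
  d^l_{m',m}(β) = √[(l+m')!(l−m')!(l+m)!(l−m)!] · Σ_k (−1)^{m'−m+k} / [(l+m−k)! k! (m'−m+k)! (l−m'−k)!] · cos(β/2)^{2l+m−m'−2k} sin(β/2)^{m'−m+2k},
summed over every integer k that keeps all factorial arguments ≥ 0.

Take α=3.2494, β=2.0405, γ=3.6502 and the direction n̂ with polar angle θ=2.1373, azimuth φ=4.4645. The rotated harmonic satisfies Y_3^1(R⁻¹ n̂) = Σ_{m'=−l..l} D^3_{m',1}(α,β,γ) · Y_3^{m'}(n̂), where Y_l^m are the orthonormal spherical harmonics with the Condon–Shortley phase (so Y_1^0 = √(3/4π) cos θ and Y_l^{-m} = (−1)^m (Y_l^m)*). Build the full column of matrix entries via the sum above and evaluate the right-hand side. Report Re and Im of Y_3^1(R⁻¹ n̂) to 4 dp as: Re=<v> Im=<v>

Re=0.0610 Im=0.0464

Need the full column D^3_{m',1} for m'=−3..3 at α=3.2494, β=2.0405, γ=3.6502.
cos(β/2)=0.523153, sin(β/2)=0.852239
d^3_{-3,1}: single k=4 term ⇒ +0.559176;  D = +0.549615-0.102960i
d^3_{-2,1}: k∈[3..4] ⇒ +0.560531 -0.743764 = -0.183233;  D = +0.175424-0.052921i
d^3_{-1,1}: k∈[2..4] ⇒ +0.326429 -1.155028 +0.383149 = -0.445450;  D = -0.410148+0.173795i
d^3_{0,1}: k∈[1..3] ⇒ +0.115690 -0.921047 +0.814753 = +0.009396;  D = -0.008206+0.004575i
d^3_{1,1}: k∈[0..2] ⇒ +0.020501 -0.435238 +0.866271 = +0.451534;  D = +0.368432-0.261038i
d^3_{2,1}: k∈[0..1] ⇒ -0.105610 +0.560531 = +0.454921;  D = -0.340743+0.301410i
d^3_{3,1}: single k=0 term ⇒ +0.210709;  D = +0.141886-0.155777i
Y_3^{m'}(θ=2.1373,φ=4.4645) and Σ D·Y over m':
  (+0.5496-0.1030i)·(+0.1697-0.1845i)  (+0.1754-0.0529i)·(+0.3435+0.1858i)  (-0.4101+0.1738i)·(-0.0294+0.1164i)  (-0.0082+0.0046i)·(+0.3124+0.0000i)  (+0.3684-0.2610i)·(+0.0294+0.1164i)  (-0.3407+0.3014i)·(+0.3435-0.1858i)  (+0.1419-0.1558i)·(-0.1697-0.1845i)
Y_3^1(R⁻¹ n̂) = +0.061011+0.046409i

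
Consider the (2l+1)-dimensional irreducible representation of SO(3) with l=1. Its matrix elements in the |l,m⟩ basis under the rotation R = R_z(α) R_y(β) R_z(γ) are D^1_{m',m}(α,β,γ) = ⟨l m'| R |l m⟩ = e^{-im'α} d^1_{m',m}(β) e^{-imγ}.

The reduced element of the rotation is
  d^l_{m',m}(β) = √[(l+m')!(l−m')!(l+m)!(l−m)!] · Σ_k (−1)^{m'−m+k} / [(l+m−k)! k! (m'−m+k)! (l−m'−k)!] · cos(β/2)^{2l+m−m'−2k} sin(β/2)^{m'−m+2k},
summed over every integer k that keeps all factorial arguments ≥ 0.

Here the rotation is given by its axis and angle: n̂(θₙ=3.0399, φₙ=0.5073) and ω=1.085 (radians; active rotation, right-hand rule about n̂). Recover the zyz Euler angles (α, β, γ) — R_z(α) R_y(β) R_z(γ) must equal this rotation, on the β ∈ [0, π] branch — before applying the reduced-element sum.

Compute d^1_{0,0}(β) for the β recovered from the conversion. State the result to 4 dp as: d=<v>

d=0.9945

Axis–angle → zyz. n̂ = (sinθₙcosφₙ, sinθₙsinφₙ, cosθₙ) = (+0.088732, +0.049319, -0.994834), ω = 1.0850.
R = I cosω + sinω [n̂]ₓ + (1−cosω) n̂n̂ᵀ gives
  R = [+0.471110, +0.882068, -0.003445; -0.877402, +0.468209, -0.104622; -0.090671, +0.052311, +0.994506]
β = atan2(√(R₁₃²+R₂₃²), R₃₃) = 0.104871; α = atan2(R₂₃, R₁₃) mod 2π = 4.679476; γ = atan2(R₃₂, −R₃₁) mod 2π = 0.523284
d^1_{0,0}(β=0.1049) via the finite sum:
With c≡cos(β/2)=0.998626 and s≡sin(β/2)=0.052411, N=[1·1·1·1]^{1/2}=1.000000
Admissible k: 0..1 (factorial args all ≥0)
  k=0: (−1)^0·1.0000/(1)·0.9986^2·0.0524^0 = +0.997253
  k=1: (−1)^1·1.0000/(1)·0.9986^0·0.0524^2 = -0.002747
d^1_{0,0}(0.1049) = +0.997253 -0.002747 = +0.994506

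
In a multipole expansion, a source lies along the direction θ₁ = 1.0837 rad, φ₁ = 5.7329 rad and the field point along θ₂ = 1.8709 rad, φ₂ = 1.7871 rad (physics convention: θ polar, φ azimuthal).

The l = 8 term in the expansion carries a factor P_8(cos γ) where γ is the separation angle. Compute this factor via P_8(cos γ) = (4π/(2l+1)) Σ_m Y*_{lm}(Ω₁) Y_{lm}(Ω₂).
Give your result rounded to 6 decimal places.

Term-by-term m-sum for l=8 (normalisation 4π/17 = 0.739198):
  [-8]  conj(Y_{8,-8})(Ω₁) = -0.058495+0.182543i ; Y_{8,-8}(Ω₂) = -0.056831-0.352981i ; Δ = +0.067758+0.010274i
  [-7]  conj(Y_{8,-7})(Ω₁) = -0.307877+0.264845i ; Y_{8,-7}(Ω₂) = -0.441836-0.025066i ; Δ = +0.142669-0.109301i
  [-6]  conj(Y_{8,-6})(Ω₁) = -0.404588+0.065342i ; Y_{8,-6}(Ω₂) = -0.023977+0.085645i ; Δ = +0.004105-0.036218i
  [-5]  conj(Y_{8,-5})(Ω₁) = -0.054296-0.022329i ; Y_{8,-5}(Ω₂) = -0.285155-0.151834i ; Δ = +0.012093+0.014611i
  [-4]  conj(Y_{8,-4})(Ω₁) = +0.191680+0.262704i ; Y_{8,-4}(Ω₂) = -0.141734+0.166379i ; Δ = -0.070876-0.005343i
  [-3]  conj(Y_{8,-3})(Ω₁) = +0.018598+0.231805i ; Y_{8,-3}(Ω₂) = -0.139536-0.183967i ; Δ = +0.040049-0.035767i
  [-2]  conj(Y_{8,-2})(Ω₁) = +0.099270-0.195317i ; Y_{8,-2}(Ω₂) = -0.237104+0.109490i ; Δ = -0.002152+0.057179i
  [-1]  conj(Y_{8,-1})(Ω₁) = +0.239764-0.147095i ; Y_{8,-1}(Ω₂) = -0.039826-0.181242i ; Δ = -0.036209-0.037597i
  [+0]  conj(Y_{8,0})(Ω₁) = -0.180914-0.000000i ; Y_{8,0}(Ω₂) = -0.271046+0.000000i ; Δ = +0.049036+0.000000i
  [+1]  conj(Y_{8,1})(Ω₁) = -0.239764-0.147095i ; Y_{8,1}(Ω₂) = +0.039826-0.181242i ; Δ = -0.036209+0.037597i
  [+2]  conj(Y_{8,2})(Ω₁) = +0.099270+0.195317i ; Y_{8,2}(Ω₂) = -0.237104-0.109490i ; Δ = -0.002152-0.057179i
  [+3]  conj(Y_{8,3})(Ω₁) = -0.018598+0.231805i ; Y_{8,3}(Ω₂) = +0.139536-0.183967i ; Δ = +0.040049+0.035767i
  [+4]  conj(Y_{8,4})(Ω₁) = +0.191680-0.262704i ; Y_{8,4}(Ω₂) = -0.141734-0.166379i ; Δ = -0.070876+0.005343i
  [+5]  conj(Y_{8,5})(Ω₁) = +0.054296-0.022329i ; Y_{8,5}(Ω₂) = +0.285155-0.151834i ; Δ = +0.012093-0.014611i
  [+6]  conj(Y_{8,6})(Ω₁) = -0.404588-0.065342i ; Y_{8,6}(Ω₂) = -0.023977-0.085645i ; Δ = +0.004105+0.036218i
  [+7]  conj(Y_{8,7})(Ω₁) = +0.307877+0.264845i ; Y_{8,7}(Ω₂) = +0.441836-0.025066i ; Δ = +0.142669+0.109301i
  [+8]  conj(Y_{8,8})(Ω₁) = -0.058495-0.182543i ; Y_{8,8}(Ω₂) = -0.056831+0.352981i ; Δ = +0.067758-0.010274i
Accumulated sum +0.363912+0.000000i; after 4π/(2l+1) scaling, +0.269003+0.000000i ⇒ P_8 = 0.269003

0.269003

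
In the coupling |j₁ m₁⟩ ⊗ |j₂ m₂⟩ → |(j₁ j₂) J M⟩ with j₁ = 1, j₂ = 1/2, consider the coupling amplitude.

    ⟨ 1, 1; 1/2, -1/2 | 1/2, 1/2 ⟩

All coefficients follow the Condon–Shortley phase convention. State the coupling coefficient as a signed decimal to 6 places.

j₁+j₂−J=1  J+j₁−j₂=1  J−j₁+j₂=0  j₁+j₂+J+1=3
(j₁±m₁, j₂±m₂, J±M) = (2,0,0,1,1,0)
P² = 2/3
sum k=0..0:
  [0] +1/1 = 1
S = 1
C² = P²·S² = 2/3 ; C = +0.816497

+0.816497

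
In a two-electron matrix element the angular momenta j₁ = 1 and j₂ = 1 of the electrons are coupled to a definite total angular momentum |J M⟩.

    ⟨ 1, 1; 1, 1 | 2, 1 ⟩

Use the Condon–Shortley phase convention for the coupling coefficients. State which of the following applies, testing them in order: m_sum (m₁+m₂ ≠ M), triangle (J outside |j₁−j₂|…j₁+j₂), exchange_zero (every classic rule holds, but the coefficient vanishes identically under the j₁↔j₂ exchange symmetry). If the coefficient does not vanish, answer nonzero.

m-sum: m₁+m₂ = 1+1 = 2, M = 1  ✗ ⇒ coefficient is 0

m_sum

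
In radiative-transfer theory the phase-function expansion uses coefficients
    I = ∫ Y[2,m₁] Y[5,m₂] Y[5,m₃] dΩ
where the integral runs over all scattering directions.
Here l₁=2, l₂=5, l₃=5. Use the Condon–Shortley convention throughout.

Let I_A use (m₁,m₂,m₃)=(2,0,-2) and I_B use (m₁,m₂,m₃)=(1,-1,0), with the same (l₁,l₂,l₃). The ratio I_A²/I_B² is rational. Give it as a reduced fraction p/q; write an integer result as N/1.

Same 2,5,5: normalisation and zero-m 3j drop out of the ratio.
A: Δ: 2! 2! 8! / 13! → 1/38610; sum: t=0:+1/2880 = 1/2880; 3j²(2 5 5; 2 0 -2) = Δ·Π!·Σ² = 14/429  (sign -1)
B: Δ: 2! 2! 8! / 13! → 1/38610; sum: t=0:+1/1152 t=1:−1/1440 = 1/5760; 3j²(2 5 5; 1 -1 0) = Δ·Π!·Σ² = 1/858  (sign -1)
I_A²/I_B² = (14/429)/(1/858) = 28/1

28/1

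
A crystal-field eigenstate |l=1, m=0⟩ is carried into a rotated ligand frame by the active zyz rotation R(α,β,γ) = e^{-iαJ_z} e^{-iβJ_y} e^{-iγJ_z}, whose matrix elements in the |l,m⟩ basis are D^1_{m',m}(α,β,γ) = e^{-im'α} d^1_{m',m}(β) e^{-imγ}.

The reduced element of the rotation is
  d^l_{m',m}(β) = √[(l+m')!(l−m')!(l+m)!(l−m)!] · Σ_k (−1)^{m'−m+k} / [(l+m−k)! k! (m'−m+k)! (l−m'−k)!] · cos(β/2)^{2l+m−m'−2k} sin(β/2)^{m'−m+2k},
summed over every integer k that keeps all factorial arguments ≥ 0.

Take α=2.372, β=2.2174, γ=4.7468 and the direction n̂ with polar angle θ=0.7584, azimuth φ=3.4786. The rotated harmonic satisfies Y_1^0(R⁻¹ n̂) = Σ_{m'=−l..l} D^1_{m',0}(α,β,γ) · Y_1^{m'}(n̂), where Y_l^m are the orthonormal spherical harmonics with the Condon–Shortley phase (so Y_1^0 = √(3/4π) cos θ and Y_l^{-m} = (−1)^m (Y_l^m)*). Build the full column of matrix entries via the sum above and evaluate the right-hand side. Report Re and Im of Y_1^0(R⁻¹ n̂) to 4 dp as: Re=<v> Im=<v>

Need the full column D^1_{m',0} for m'=−1..1 at α=2.3720, β=2.2174, γ=4.7468.
cos(β/2)=0.445826, sin(β/2)=0.895120
d^1_{-1,0}: single k=1 term ⇒ +0.564366;  D = -0.405325+0.392710i
d^1_{0,0}: k∈[0..1] ⇒ +0.198760 -0.801240 = -0.602479;  D = -0.602479+0.000000i
d^1_{1,0}: single k=0 term ⇒ -0.564366;  D = +0.405325+0.392710i
Y_1^{m'}(θ=0.7584,φ=3.4786) and Σ D·Y over m':
  (-0.4053+0.3927i)·(-0.2243+0.0786i)  (-0.6025+0.0000i)·(+0.3547+0.0000i)  (+0.4053+0.3927i)·(+0.2243+0.0786i)
Y_1^0(R⁻¹ n̂) = -0.093619+0.000000i

Re=-0.0936 Im=0.0000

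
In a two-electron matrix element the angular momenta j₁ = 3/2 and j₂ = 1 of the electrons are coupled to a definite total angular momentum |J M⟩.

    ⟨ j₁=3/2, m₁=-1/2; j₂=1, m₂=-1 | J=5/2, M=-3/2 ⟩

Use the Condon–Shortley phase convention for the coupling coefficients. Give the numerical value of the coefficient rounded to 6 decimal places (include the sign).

+0.774597  (= +√(3/5))

j₁+j₂−J=0  J+j₁−j₂=3  J−j₁+j₂=2  j₁+j₂+J+1=6
(j₁±m₁, j₂±m₂, J±M) = (1,2,0,2,1,4)
P² = 48/5
sum k=0..0:
  [0] +1/4 = 1/4
S = 1/4
C² = P²·S² = 3/5 ; C = +0.774597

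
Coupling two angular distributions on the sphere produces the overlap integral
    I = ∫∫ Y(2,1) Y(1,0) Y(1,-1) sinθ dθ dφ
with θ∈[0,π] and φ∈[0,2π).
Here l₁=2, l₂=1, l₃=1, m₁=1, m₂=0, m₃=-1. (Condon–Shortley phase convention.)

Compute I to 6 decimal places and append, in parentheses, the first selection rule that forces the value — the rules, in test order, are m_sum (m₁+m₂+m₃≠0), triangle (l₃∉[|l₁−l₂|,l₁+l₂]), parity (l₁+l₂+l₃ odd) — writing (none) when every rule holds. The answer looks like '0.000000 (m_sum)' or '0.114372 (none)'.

-0.218510 (none)

Checks pass: Σm=0; 4 even; l₃=1∈[1,3].
(2·2+1)(2·1+1)(2·1+1) = 45
Δ: 2! 2! 0! / 5! → 1/30
sum: t=1:−1/1 = -1/1
3j²(2 1 1; 0 0 0) = Δ·Π!·Σ² = 2/15  (sign +1)
sum: t=1:−1/2 = -1/2
3j²(2 1 1; 1 0 -1) = Δ·Π!·Σ² = 1/10  (sign -1)
combine: 4πI² = 45·2/15·1/10 = 3/5
take √, sign -1: I = -0.21850969
No selection rule forces the value: the integral is nonzero (none).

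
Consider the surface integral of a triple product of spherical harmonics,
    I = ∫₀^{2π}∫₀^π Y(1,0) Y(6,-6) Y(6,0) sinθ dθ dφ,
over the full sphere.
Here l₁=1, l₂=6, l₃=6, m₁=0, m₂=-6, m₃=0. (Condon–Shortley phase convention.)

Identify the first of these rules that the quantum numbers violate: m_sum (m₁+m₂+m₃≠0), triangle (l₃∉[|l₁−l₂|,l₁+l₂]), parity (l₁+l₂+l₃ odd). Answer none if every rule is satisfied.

m_sum

azimuthal sum: 0 − 6 + 0 = -6  ✗
5 ≤ 6 ≤ 7 (triangle on l)
L = 1 + 6 + 6 = 13 (odd)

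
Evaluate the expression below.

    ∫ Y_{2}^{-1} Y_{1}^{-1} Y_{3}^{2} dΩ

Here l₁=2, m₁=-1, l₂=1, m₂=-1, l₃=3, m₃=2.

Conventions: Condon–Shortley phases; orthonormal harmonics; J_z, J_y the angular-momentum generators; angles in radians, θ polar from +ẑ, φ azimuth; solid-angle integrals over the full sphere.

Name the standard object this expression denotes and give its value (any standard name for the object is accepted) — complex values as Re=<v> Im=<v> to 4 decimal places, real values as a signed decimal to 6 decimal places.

This is a Gaunt coefficient — the integral of a triple product of spherical harmonics over the sphere.
Checks pass: Σm=0; 6 even; l₃=3∈[1,3].
(2·2+1)(2·1+1)(2·3+1) = 105
Δ: 0! 4! 2! / 7! → 1/105
sum: t=0:+1/4 = 1/4
3j²(2 1 3; 0 0 0) = Δ·Π!·Σ² = 3/35  (sign -1)
sum: t=0:+1/12 = 1/12
3j²(2 1 3; -1 -1 2) = Δ·Π!·Σ² = 2/21  (sign -1)
combine: 4πI² = 105·3/35·2/21 = 6/7
take √, sign +1: I = 0.26116903

Gaunt coefficient, +0.261169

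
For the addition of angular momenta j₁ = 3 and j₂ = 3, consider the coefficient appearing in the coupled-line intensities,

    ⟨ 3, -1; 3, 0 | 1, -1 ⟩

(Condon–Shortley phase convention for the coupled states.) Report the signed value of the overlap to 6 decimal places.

−√(3/14) = -0.462910

triangle: 5!*1!*1!/8! = 120/40320
(j±m)!: 2!*4!*3!*3!*0!*2! = 3456
prefactor² = (2J+1)*Δ*N² = 216/7
  k=3: −1/(3!*2!*1!*0!*0!*1!) = -1/12
Σ = -1/12  ⇒  CG² = 216/7*(-1/12)² = 3/14
CG = −√(3/14) = -0.462910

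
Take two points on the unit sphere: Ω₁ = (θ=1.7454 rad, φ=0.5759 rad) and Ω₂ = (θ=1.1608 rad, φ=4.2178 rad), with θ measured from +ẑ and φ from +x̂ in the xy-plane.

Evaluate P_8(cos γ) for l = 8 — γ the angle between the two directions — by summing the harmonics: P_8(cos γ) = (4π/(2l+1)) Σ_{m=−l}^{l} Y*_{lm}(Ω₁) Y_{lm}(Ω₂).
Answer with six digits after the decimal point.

Term-by-term m-sum for l=8 (normalisation 4π/17 = 0.739198):
  [-8]  conj(Y_{8,-8})(Ω₁) = (-0.047875, -0.453451) ; Y_{8,-8}(Ω₂) = (-0.176918, -0.187760) ; Δ = (-0.076670, 0.089213)
  [-7]  conj(Y_{8,-7})(Ω₁) = (0.202576, 0.249950) ; Y_{8,-7}(Ω₂) = (-0.141309, 0.425658) ; Δ = (-0.135019, 0.050908)
  [-6]  conj(Y_{8,-6})(Ω₁) = (0.178752, 0.058011) ; Y_{8,-6}(Ω₂) = (0.305166, -0.053660) ; Δ = (0.057662, 0.008111)
  [-5]  conj(Y_{8,-5})(Ω₁) = (-0.321915, 0.086358) ; Y_{8,-5}(Ω₂) = (0.080402, 0.101767) ; Δ = (-0.034671, -0.025817)
  [-4]  conj(Y_{8,-4})(Ω₁) = (-0.058442, 0.064937) ; Y_{8,-4}(Ω₂) = (0.141360, -0.327424) ; Δ = (0.013001, 0.028315)
  [-3]  conj(Y_{8,-3})(Ω₁) = (0.050972, -0.322192) ; Y_{8,-3}(Ω₂) = (-0.039198, 0.003420) ; Δ = (-0.000896, 0.012804)
  [-2]  conj(Y_{8,-2})(Ω₁) = (-0.016599, -0.037271) ; Y_{8,-2}(Ω₂) = (-0.179871, -0.273574) ; Δ = (-0.007211, 0.011245)
  [-1]  conj(Y_{8,-1})(Ω₁) = (0.268538, 0.174368) ; Y_{8,-1}(Ω₂) = (-0.050428, 0.093507) ; Δ = (-0.029847, 0.016317)
  [+0]  conj(Y_{8,0})(Ω₁) = (0.026917, -0.000000) ; Y_{8,0}(Ω₂) = (-0.311946, 0.000000) ; Δ = (-0.008397, 0.000000)
  [+1]  conj(Y_{8,1})(Ω₁) = (-0.268538, 0.174368) ; Y_{8,1}(Ω₂) = (0.050428, 0.093507) ; Δ = (-0.029847, -0.016317)
  [+2]  conj(Y_{8,2})(Ω₁) = (-0.016599, 0.037271) ; Y_{8,2}(Ω₂) = (-0.179871, 0.273574) ; Δ = (-0.007211, -0.011245)
  [+3]  conj(Y_{8,3})(Ω₁) = (-0.050972, -0.322192) ; Y_{8,3}(Ω₂) = (0.039198, 0.003420) ; Δ = (-0.000896, -0.012804)
  [+4]  conj(Y_{8,4})(Ω₁) = (-0.058442, -0.064937) ; Y_{8,4}(Ω₂) = (0.141360, 0.327424) ; Δ = (0.013001, -0.028315)
  [+5]  conj(Y_{8,5})(Ω₁) = (0.321915, 0.086358) ; Y_{8,5}(Ω₂) = (-0.080402, 0.101767) ; Δ = (-0.034671, 0.025817)
  [+6]  conj(Y_{8,6})(Ω₁) = (0.178752, -0.058011) ; Y_{8,6}(Ω₂) = (0.305166, 0.053660) ; Δ = (0.057662, -0.008111)
  [+7]  conj(Y_{8,7})(Ω₁) = (-0.202576, 0.249950) ; Y_{8,7}(Ω₂) = (0.141309, 0.425658) ; Δ = (-0.135019, -0.050908)
  [+8]  conj(Y_{8,8})(Ω₁) = (-0.047875, 0.453451) ; Y_{8,8}(Ω₂) = (-0.176918, 0.187760) ; Δ = (-0.076670, -0.089213)
Accumulated sum (-0.435699, -0.000000); after 4π/(2l+1) scaling, (-0.322068, -0.000000) ⇒ P_8 = -0.322068

-0.322068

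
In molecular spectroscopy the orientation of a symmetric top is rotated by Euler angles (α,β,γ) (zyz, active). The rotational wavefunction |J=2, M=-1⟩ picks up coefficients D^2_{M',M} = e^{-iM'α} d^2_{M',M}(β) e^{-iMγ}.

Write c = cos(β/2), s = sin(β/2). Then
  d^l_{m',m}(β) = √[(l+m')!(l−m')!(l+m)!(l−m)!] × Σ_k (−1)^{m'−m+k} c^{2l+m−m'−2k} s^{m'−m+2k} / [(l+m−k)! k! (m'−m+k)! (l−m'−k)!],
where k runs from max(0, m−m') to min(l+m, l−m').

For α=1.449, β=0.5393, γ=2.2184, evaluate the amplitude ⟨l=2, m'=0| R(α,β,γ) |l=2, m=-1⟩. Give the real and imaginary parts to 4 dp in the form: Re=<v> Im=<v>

Re=0.3256 Im=-0.4304

First d^2_{0,-1}(β=0.5393), then the phase factors e^{-i(0)α} and e^{-i(-1)γ}:
Half-angle: c=0.963864, s=0.266394. N=√(2·2·1·6)=4.898979
The bounds max(0,m−m')=0 and min(l+m,l−m')=1 give 2 terms
  k=0: (−1)^1·4.8990/(2)·0.9639^3·0.2664^1 = -0.584316
  k=1: (−1)^2·4.8990/(2)·0.9639^1·0.2664^3 = +0.044634
d^2_{0,-1}(0.5393) = -0.584316 +0.044634 = -0.539682
Attach z-rotation phases: D = e^{-i(0)(1.4490)}·(-0.539682)·e^{-i(-1)(2.2184)} = +0.325578-0.430414i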